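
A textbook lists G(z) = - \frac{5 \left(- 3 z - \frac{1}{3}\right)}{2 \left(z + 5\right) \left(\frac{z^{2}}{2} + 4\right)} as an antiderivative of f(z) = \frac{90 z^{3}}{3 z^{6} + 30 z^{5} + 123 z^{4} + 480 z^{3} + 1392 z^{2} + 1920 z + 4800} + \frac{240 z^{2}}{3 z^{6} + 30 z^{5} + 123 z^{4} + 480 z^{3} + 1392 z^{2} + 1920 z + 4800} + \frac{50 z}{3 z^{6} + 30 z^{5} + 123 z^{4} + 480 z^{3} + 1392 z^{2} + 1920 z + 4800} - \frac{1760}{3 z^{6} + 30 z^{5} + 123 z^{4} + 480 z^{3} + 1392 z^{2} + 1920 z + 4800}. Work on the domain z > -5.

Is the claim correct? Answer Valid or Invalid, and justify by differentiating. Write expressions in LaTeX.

Invalid: d/dz[G] - f = \frac{- 180 z^{3} - 480 z^{2} - 100 z + 3520}{3 z^{6} + 30 z^{5} + 123 z^{4} + 480 z^{3} + 1392 z^{2} + 1920 z + 4800}, which is not 0.

d/dz[G] = \frac{- 90 z^{3} - 240 z^{2} - 50 z + 1760}{3 z^{6} + 30 z^{5} + 123 z^{4} + 480 z^{3} + 1392 z^{2} + 1920 z + 4800}
d/dz[G] - f(z) = \frac{- 180 z^{3} - 480 z^{2} - 100 z + 3520}{3 z^{6} + 30 z^{5} + 123 z^{4} + 480 z^{3} + 1392 z^{2} + 1920 z + 4800} != 0.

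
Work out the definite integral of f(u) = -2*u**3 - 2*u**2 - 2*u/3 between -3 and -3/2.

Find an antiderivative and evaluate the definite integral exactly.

Antiderivative: F(u) = -u**4/2 - 2*u**3/3 - u**2/3; value = 783/32

The integrand splits into summands that can be handled one at a time.
F(u) = -u**4/2 - 2*u**3/3 - u**2/3 is an antiderivative of f.
Check: d/du[-u**4/2 - 2*u**3/3 - u**2/3] = -2*u**3 - 2*u**2 - 2*u/3 = f(u).
F(-3/2) = -33/32; F(-3) = -51/2.
Integral = F(-3/2) - F(-3) = 783/32.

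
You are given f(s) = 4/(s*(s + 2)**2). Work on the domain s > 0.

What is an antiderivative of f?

The denominator factors as s*(s + 2)**2; partial fractions split f into directly integrable pieces: -1/(s + 2) - 2/(s + 2)**2 + 1/s.
Check: d/ds[log(s) - log(s + 2) + 4/(2*s + 4)] = 4/(s**3 + 4*s**2 + 4*s), which equals f(s).

An antiderivative is F(s) = log(s) - log(s + 2) + 4/(2*s + 4).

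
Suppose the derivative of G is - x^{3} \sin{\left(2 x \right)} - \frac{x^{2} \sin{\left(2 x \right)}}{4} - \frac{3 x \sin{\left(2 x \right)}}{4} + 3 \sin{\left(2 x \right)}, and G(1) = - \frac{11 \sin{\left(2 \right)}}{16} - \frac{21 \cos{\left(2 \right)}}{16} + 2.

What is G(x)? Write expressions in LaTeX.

G(x) = \frac{x^{3} \cos{\left(2 x \right)}}{2} - \frac{3 x^{2} \sin{\left(2 x \right)}}{4} + \frac{x^{2} \cos{\left(2 x \right)}}{8} - \frac{x \sin{\left(2 x \right)}}{8} - \frac{3 x \cos{\left(2 x \right)}}{8} + \frac{3 \sin{\left(2 x \right)}}{16} - \frac{25 \cos{\left(2 x \right)}}{16} + 2

Integrate term by term and add the pieces.
A general antiderivative is \frac{x^{3} \cos{\left(2 x \right)}}{2} - \frac{3 x^{2} \sin{\left(2 x \right)}}{4} + \frac{x^{2} \cos{\left(2 x \right)}}{8} - \frac{x \sin{\left(2 x \right)}}{8} - \frac{3 x \cos{\left(2 x \right)}}{8} + \frac{3 \sin{\left(2 x \right)}}{16} - \frac{25 \cos{\left(2 x \right)}}{16} + C.
The condition gives C = - \frac{11 \sin{\left(2 \right)}}{16} - \frac{21 \cos{\left(2 \right)}}{16} + 2 - (- \frac{11 \sin{\left(2 \right)}}{16} - \frac{21 \cos{\left(2 \right)}}{16}) = 2.
So G(x) = \frac{x^{3} \cos{\left(2 x \right)}}{2} - \frac{3 x^{2} \sin{\left(2 x \right)}}{4} + \frac{x^{2} \cos{\left(2 x \right)}}{8} - \frac{x \sin{\left(2 x \right)}}{8} - \frac{3 x \cos{\left(2 x \right)}}{8} + \frac{3 \sin{\left(2 x \right)}}{16} - \frac{25 \cos{\left(2 x \right)}}{16} + 2.
Check: d/dx[\frac{x^{3} \cos{\left(2 x \right)}}{2} - \frac{3 x^{2} \sin{\left(2 x \right)}}{4} + \frac{x^{2} \cos{\left(2 x \right)}}{8} - \frac{x \sin{\left(2 x \right)}}{8} - \frac{3 x \cos{\left(2 x \right)}}{8} + \frac{3 \sin{\left(2 x \right)}}{16} - \frac{25 \cos{\left(2 x \right)}}{16} + 2] = - x^{3} \sin{\left(2 x \right)} - \frac{x^{2} \sin{\left(2 x \right)}}{4} - \frac{3 x \sin{\left(2 x \right)}}{4} + 3 \sin{\left(2 x \right)} = G'(x).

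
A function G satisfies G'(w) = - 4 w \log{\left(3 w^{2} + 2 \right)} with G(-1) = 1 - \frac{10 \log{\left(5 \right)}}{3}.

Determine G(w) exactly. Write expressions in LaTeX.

Since d/dw undoes antidifferentiation here, G(w) must give back the stated G'(w).
A general antiderivative is - 2 w^{2} \log{\left(3 w^{2} + 2 \right)} + 2 w^{2} - \frac{4 \log{\left(3 w^{2} + 2 \right)}}{3} + C.
The condition gives C = 1 - \frac{10 \log{\left(5 \right)}}{3} - (2 - \frac{10 \log{\left(5 \right)}}{3}) = -1.
So G(w) = - 2 w^{2} \log{\left(3 w^{2} + 2 \right)} + 2 w^{2} - \frac{4 \log{\left(3 w^{2} + 2 \right)}}{3} - 1.
Check: d/dw[- 2 w^{2} \log{\left(3 w^{2} + 2 \right)} + 2 w^{2} - \frac{4 \log{\left(3 w^{2} + 2 \right)}}{3} - 1] = - 4 w \log{\left(3 w^{2} + 2 \right)} = G'(w).

G(w) = - 2 w^{2} \log{\left(3 w^{2} + 2 \right)} + 2 w^{2} - \frac{4 \log{\left(3 w^{2} + 2 \right)}}{3} - 1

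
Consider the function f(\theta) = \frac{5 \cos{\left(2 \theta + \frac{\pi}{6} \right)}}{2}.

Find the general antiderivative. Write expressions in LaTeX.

F(\theta) = \frac{5 \sin{\left(2 \theta + \frac{\pi}{6} \right)}}{4} + C

An antiderivative F(\theta) passes only if d/d\theta[F] lands on f(\theta) exactly.
Check: d/d\theta[\frac{5 \sin{\left(2 \theta + \frac{\pi}{6} \right)}}{4}] = \frac{5 \cos{\left(2 \theta + \frac{\pi}{6} \right)}}{2} = f(\theta).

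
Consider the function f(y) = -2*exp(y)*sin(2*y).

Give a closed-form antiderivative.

Check any antiderivative F(y) by computing F'(y) and comparing it with f(y).
Check: d/dy[-2*exp(y)*sin(2*y)/5 + 4*exp(y)*cos(2*y)/5] = -2*exp(y)*sin(2*y) = f(y).

An antiderivative is F(y) = -2*exp(y)*sin(2*y)/5 + 4*exp(y)*cos(2*y)/5.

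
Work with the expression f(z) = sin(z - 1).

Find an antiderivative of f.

An antiderivative is F(z) = -cos(z - 1).

For F(z) to be correct the identity F'(z) - f(z) = 0 must hold.
Check: d/dz[-cos(z - 1)] = sin(z - 1) = f(z).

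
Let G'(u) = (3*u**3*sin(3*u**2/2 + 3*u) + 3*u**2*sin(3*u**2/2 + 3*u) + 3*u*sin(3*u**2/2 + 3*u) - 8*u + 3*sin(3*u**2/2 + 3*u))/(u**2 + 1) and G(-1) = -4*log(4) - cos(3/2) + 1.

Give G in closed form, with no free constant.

Differentiate the proposed G(u) back; it has to land on the given G'(u).
A general antiderivative is -4*log(2*u**2 + 2) - cos(3*u**2/2 + 3*u) + C.
The condition gives C = -4*log(4) - cos(3/2) + 1 - (-4*log(4) - cos(3/2)) = 1.
So G(u) = -4*log(2*u**2 + 2) - cos(3*u**2/2 + 3*u) + 1.
Check: d/du[-4*log(2*u**2 + 2) - cos(3*u**2/2 + 3*u) + 1] = (3*u**3*sin(3*u**2/2 + 3*u) + 3*u**2*sin(3*u**2/2 + 3*u) + 3*u*sin(3*u**2/2 + 3*u) - 8*u + 3*sin(3*u**2/2 + 3*u))/(u**2 + 1) = G'(u).

G(u) = -4*log(2*u**2 + 2) - cos(3*u**2/2 + 3*u) + 1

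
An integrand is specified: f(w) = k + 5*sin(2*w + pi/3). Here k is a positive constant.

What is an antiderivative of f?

An antiderivative is F(w) = k*w - 5*cos(2*w + pi/3)/2.

Any candidate F(w) must reproduce f(w) exactly when differentiated.
Check: d/dw[k*w - 5*cos(2*w + pi/3)/2] = k + 5*sin(2*w + pi/3) = f(w).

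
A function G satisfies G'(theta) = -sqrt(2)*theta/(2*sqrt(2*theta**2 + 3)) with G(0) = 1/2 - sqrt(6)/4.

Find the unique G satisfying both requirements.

G'(theta) matches the chain-rule pattern g'(h)*h' with inner function h(theta) = theta**2 + 3/2; substituting u = h(theta) collapses the integral.
A general antiderivative is -sqrt(theta**2 + 3/2)/2 + C.
The condition gives C = 1/2 - sqrt(6)/4 - (-sqrt(6)/4) = 1/2.
So G(theta) = 1/2 - sqrt(theta**2 + 3/2)/2.
Check: d/dtheta[1/2 - sqrt(theta**2 + 3/2)/2] = -sqrt(2)*theta/(2*sqrt(2*theta**2 + 3)) = G'(theta).

G(theta) = 1/2 - sqrt(theta**2 + 3/2)/2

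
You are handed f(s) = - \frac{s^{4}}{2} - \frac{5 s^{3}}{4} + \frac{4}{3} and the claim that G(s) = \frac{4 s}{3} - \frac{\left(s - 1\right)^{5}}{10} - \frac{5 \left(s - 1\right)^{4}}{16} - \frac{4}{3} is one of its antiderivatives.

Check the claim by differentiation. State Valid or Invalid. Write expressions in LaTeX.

d/ds[G] = - \frac{s^{4}}{2} + \frac{3 s^{3}}{4} + \frac{3 s^{2}}{4} - \frac{7 s}{4} + \frac{25}{12}
d/ds[G] - f(s) = 2 s^{3} + \frac{3 s^{2}}{4} - \frac{7 s}{4} + \frac{3}{4} != 0.

Invalid: d/ds[G] - f = 2 s^{3} + \frac{3 s^{2}}{4} - \frac{7 s}{4} + \frac{3}{4}, which is not 0.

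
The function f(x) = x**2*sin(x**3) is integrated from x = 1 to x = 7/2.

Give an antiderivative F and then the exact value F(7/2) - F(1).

Antiderivative: F(x) = -cos(x**3)/3; value = -cos(343/8)/3 + cos(1)/3

Any candidate F(x) must reproduce f(x) exactly when differentiated.
F(x) = -cos(x**3)/3 is an antiderivative of f.
Check: d/dx[-cos(x**3)/3] = x**2*sin(x**3) = f(x).
F(7/2) = -cos(343/8)/3; F(1) = -cos(1)/3.
Integral = F(7/2) - F(1) = -cos(343/8)/3 + cos(1)/3.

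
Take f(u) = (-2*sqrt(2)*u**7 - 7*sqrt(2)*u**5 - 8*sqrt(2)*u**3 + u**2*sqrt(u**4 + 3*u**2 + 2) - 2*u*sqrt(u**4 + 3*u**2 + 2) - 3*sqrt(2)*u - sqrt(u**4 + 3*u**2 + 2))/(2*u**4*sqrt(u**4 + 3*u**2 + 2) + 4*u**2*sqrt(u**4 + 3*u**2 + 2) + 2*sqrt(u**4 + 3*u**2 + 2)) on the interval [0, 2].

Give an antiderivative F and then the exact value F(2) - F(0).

Antiderivative: F(u) = -u/(2*u**2 + 2) - sqrt(u**4/2 + 3*u**2/2 + 1) + 1/(2*u**2 + 2); value = 2/5 - sqrt(15)

Whatever form F(u) takes, F'(u) = f(u) is non-negotiable.
F(u) = -u/(2*u**2 + 2) - sqrt(u**4/2 + 3*u**2/2 + 1) + 1/(2*u**2 + 2) is an antiderivative of f.
Check: d/du[-u/(2*u**2 + 2) - sqrt(u**4/2 + 3*u**2/2 + 1) + 1/(2*u**2 + 2)] = (-2*sqrt(2)*u**7 - 7*sqrt(2)*u**5 - 8*sqrt(2)*u**3 + u**2*sqrt(u**4 + 3*u**2 + 2) - 2*u*sqrt(u**4 + 3*u**2 + 2) - 3*sqrt(2)*u - sqrt(u**4 + 3*u**2 + 2))/(2*u**4*sqrt(u**4 + 3*u**2 + 2) + 4*u**2*sqrt(u**4 + 3*u**2 + 2) + 2*sqrt(u**4 + 3*u**2 + 2)) = f(u).
F(2) = -sqrt(15) - 1/10; F(0) = -1/2.
Integral = F(2) - F(0) = 2/5 - sqrt(15).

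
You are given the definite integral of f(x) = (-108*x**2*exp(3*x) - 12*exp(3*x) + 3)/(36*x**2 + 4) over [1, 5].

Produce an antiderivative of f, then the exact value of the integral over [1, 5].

Antiderivative: F(x) = (-4*exp(3*x) + atan(3*x))/4; value = -exp(15) - atan(3)/4 + atan(15)/4 + exp(3)

A candidate is checked by its d/dx: the result must match f(x).
F(x) = (-4*exp(3*x) + atan(3*x))/4 is an antiderivative of f.
Check: d/dx[(-4*exp(3*x) + atan(3*x))/4] = (-108*x**2*exp(3*x) - 12*exp(3*x) + 3)/(36*x**2 + 4) = f(x).
F(5) = -exp(15) + atan(15)/4; F(1) = -exp(3) + atan(3)/4.
Integral = F(5) - F(1) = -exp(15) - atan(3)/4 + atan(15)/4 + exp(3).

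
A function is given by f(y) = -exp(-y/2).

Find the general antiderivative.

Check any antiderivative F(y) by computing F'(y) and comparing it with f(y).
Check: d/dy[2*exp(-y/2)] = -exp(-y/2) = f(y).

F(y) = 2*exp(-y/2) + C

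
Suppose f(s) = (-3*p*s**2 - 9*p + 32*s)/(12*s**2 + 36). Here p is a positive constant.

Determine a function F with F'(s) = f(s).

Recover f(s) by differentiating a candidate F(s); any mismatch rules it out.
Check: d/ds[-(3*p*s - 16*log(s**2/2 + 3/2))/12] = (-3*p*s**2 - 9*p + 32*s)/(12*s**2 + 36) = f(s).

An antiderivative is F(s) = -(3*p*s - 16*log(s**2/2 + 3/2))/12.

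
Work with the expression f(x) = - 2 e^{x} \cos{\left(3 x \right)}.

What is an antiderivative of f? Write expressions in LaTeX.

Any candidate F(x) must reproduce f(x) exactly when differentiated.
Check: d/dx[- \frac{\left(3 \sin{\left(3 x \right)} + \cos{\left(3 x \right)}\right) e^{x}}{5}] = - 2 e^{x} \cos{\left(3 x \right)} = f(x).

An antiderivative is F(x) = - \frac{\left(3 \sin{\left(3 x \right)} + \cos{\left(3 x \right)}\right) e^{x}}{5}.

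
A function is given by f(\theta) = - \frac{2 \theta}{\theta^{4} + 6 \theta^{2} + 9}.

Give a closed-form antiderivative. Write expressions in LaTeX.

An antiderivative is F(\theta) = \frac{1}{\theta^{2} + 3}.

f matches the chain-rule pattern g'(h)*h' with inner function h(\theta) = \theta^{2} + 3; substituting u = h(\theta) collapses the integral.
Check: d/d\theta[\frac{1}{\theta^{2} + 3}] = - \frac{2 \theta}{\theta^{4} + 6 \theta^{2} + 9} = f(\theta).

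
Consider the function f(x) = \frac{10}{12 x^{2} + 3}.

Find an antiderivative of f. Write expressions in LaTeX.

Recover f(x) by differentiating a candidate F(x); any mismatch rules it out.
Check: d/dx[\frac{5 \operatorname{atan}{\left(2 x \right)}}{3}] = \frac{10}{12 x^{2} + 3} = f(x).

An antiderivative is F(x) = \frac{5 \operatorname{atan}{\left(2 x \right)}}{3}.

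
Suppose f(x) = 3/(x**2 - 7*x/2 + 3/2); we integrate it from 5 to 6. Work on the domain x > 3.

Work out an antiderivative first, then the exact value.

Antiderivative: F(x) = 6*log(x - 3)/5 - 6*log(x - 1/2)/5; value = -6*log(11/2)/5 - 6*log(2)/5 + 6*log(3)/5 + 6*log(9/2)/5

The denominator factors as (x - 3)*(2*x - 1); partial fractions split f into directly integrable pieces: -12/(5*(2*x - 1)) + 6/(5*(x - 3)).
F(x) = 6*log(x - 3)/5 - 6*log(x - 1/2)/5 is an antiderivative of f.
Check: d/dx[6*log(x - 3)/5 - 6*log(x - 1/2)/5] = 6/(2*x**2 - 7*x + 3), which equals f(x).
F(6) = -6*log(11/2)/5 + 6*log(3)/5; F(5) = -6*log(9/2)/5 + 6*log(2)/5.
Integral = F(6) - F(5) = -6*log(11/2)/5 - 6*log(2)/5 + 6*log(3)/5 + 6*log(9/2)/5.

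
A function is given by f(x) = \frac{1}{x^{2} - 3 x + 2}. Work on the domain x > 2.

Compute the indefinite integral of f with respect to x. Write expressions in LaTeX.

The denominator factors as \left(x - 2\right) \left(x - 1\right); partial fractions split f into directly integrable pieces: - \frac{1}{x - 1} + \frac{1}{x - 2}.
Check: d/dx[\log{\left(x - 2 \right)} - \log{\left(x - 1 \right)}] = \frac{1}{x^{2} - 3 x + 2} = f(x).

F(x) = \log{\left(x - 2 \right)} - \log{\left(x - 1 \right)} + C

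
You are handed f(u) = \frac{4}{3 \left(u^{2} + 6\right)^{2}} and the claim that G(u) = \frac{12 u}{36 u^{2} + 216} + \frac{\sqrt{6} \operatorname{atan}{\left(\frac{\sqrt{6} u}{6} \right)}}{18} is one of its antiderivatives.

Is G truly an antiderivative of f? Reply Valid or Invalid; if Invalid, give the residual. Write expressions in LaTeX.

d/du[G] = \frac{4}{u^{4} + 12 u^{2} + 36}
d/du[G] - f(u) = \frac{8}{3 u^{4} + 36 u^{2} + 108} != 0.

Invalid: d/du[G] - f = \frac{8}{3 u^{4} + 36 u^{2} + 108}, which is not 0.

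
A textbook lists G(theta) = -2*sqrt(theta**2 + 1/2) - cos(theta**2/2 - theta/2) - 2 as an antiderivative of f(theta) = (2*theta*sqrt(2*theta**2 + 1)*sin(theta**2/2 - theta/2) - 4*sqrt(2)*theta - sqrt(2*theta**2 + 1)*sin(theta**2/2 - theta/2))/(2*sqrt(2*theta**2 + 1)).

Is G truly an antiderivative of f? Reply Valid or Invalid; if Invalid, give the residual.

Valid: G'(theta) = f(theta).

d/dtheta[G] = (2*theta*sqrt(2*theta**2 + 1)*sin(theta**2/2 - theta/2) - 4*sqrt(2)*theta - sqrt(2*theta**2 + 1)*sin(theta**2/2 - theta/2))/(2*sqrt(2*theta**2 + 1))
This equals f(theta) exactly, so the claim holds.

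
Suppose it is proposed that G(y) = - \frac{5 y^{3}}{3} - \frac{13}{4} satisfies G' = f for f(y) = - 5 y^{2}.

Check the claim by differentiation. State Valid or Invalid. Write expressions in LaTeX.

d/dy[G] = - 5 y^{2}
This equals f(y) exactly, so the claim holds.

Valid. The derivative of G reproduces f.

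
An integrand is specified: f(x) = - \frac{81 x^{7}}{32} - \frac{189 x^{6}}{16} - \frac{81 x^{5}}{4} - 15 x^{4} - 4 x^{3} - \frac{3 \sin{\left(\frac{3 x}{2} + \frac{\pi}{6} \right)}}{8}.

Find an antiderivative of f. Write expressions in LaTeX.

An antiderivative is F(x) = - \left(\frac{3 x^{2}}{4} + x\right)^{4} + \frac{\cos{\left(\frac{3 x}{2} + \frac{\pi}{6} \right)}}{4}.

The integrand splits into summands that can be handled one at a time.
Check: d/dx[- \left(\frac{3 x^{2}}{4} + x\right)^{4} + \frac{\cos{\left(\frac{3 x}{2} + \frac{\pi}{6} \right)}}{4}] = - \frac{81 x^{7}}{32} - \frac{189 x^{6}}{16} - \frac{81 x^{5}}{4} - 15 x^{4} - 4 x^{3} - \frac{3 \sin{\left(\frac{3 x}{2} + \frac{\pi}{6} \right)}}{8} = f(x).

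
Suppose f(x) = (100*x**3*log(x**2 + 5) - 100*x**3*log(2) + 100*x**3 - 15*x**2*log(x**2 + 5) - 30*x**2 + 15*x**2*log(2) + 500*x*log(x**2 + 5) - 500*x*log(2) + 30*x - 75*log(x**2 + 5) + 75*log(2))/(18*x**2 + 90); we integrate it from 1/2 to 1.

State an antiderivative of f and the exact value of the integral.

Recognize the product-rule pattern: f = u'v + uv' with u = 25*x**2/9 - 5*x/6 + 5/6, v = log(x**2/2 + 5/2), so integration by parts undoes it.
F(x) = -5*(-5*x**2/3 + x/2 - 1/2)*log(x**2/2 + 5/2)/3 is an antiderivative of f.
Check: d/dx[-5*(-5*x**2/3 + x/2 - 1/2)*log(x**2/2 + 5/2)/3] = (100*x**3*log(x**2 + 5) - 100*x**3*log(2) + 100*x**3 - 15*x**2*log(x**2 + 5) - 30*x**2 + 15*x**2*log(2) + 500*x*log(x**2 + 5) - 500*x*log(2) + 30*x - 75*log(x**2 + 5) + 75*log(2))/(18*x**2 + 90) = f(x).
F(1) = 25*log(3)/9; F(1/2) = 10*log(21/8)/9.
Integral = F(1) - F(1/2) = -10*log(21/8)/9 + 25*log(3)/9.

Antiderivative: F(x) = -5*(-5*x**2/3 + x/2 - 1/2)*log(x**2/2 + 5/2)/3; value = -10*log(21/8)/9 + 25*log(3)/9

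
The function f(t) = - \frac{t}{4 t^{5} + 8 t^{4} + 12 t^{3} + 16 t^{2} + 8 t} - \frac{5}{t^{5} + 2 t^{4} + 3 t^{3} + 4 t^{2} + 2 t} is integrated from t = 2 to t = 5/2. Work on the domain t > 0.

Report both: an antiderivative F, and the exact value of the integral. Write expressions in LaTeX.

Antiderivative: F(t) = - \frac{5 \log{\left(t \right)}}{2} + \frac{49 \log{\left(t + 1 \right)}}{18} - \frac{\log{\left(t^{2} + 2 \right)}}{9} + \frac{41 \sqrt{2} \operatorname{atan}{\left(\frac{\sqrt{2} t}{2} \right)}}{72} - \frac{19}{12 t + 12}; value = - \frac{49 \log{\left(3 \right)}}{18} - \frac{5 \log{\left(\frac{5}{2} \right)}}{2} - \frac{41 \sqrt{2} \operatorname{atan}{\left(\sqrt{2} \right)}}{72} - \frac{\log{\left(\frac{33}{4} \right)}}{9} + \frac{19}{252} + \frac{\log{\left(6 \right)}}{9} + \frac{41 \sqrt{2} \operatorname{atan}{\left(\frac{5 \sqrt{2}}{4} \right)}}{72} + \frac{5 \log{\left(2 \right)}}{2} + \frac{49 \log{\left(\frac{7}{2} \right)}}{18}

The denominator factors as 4 t \left(t + 1\right)^{2} \left(t^{2} + 2\right); partial fractions split f into directly integrable pieces: - \frac{8 t - 41}{36 \left(t^{2} + 2\right)} + \frac{49}{18 \left(t + 1\right)} + \frac{19}{12 \left(t + 1\right)^{2}} - \frac{5}{2 t}.
F(t) = - \frac{5 \log{\left(t \right)}}{2} + \frac{49 \log{\left(t + 1 \right)}}{18} - \frac{\log{\left(t^{2} + 2 \right)}}{9} + \frac{41 \sqrt{2} \operatorname{atan}{\left(\frac{\sqrt{2} t}{2} \right)}}{72} - \frac{19}{12 t + 12} is an antiderivative of f.
Check: d/dt[- \frac{5 \log{\left(t \right)}}{2} + \frac{49 \log{\left(t + 1 \right)}}{18} - \frac{\log{\left(t^{2} + 2 \right)}}{9} + \frac{41 \sqrt{2} \operatorname{atan}{\left(\frac{\sqrt{2} t}{2} \right)}}{72} - \frac{19}{12 t + 12}] = \frac{- t - 20}{4 t^{5} + 8 t^{4} + 12 t^{3} + 16 t^{2} + 8 t}, which equals f(t).
F(5/2) = - \frac{5 \log{\left(\frac{5}{2} \right)}}{2} - \frac{19}{42} - \frac{\log{\left(\frac{33}{4} \right)}}{9} + \frac{41 \sqrt{2} \operatorname{atan}{\left(\frac{5 \sqrt{2}}{4} \right)}}{72} + \frac{49 \log{\left(\frac{7}{2} \right)}}{18}; F(2) = - \frac{5 \log{\left(2 \right)}}{2} - \frac{19}{36} - \frac{\log{\left(6 \right)}}{9} + \frac{41 \sqrt{2} \operatorname{atan}{\left(\sqrt{2} \right)}}{72} + \frac{49 \log{\left(3 \right)}}{18}.
Integral = F(5/2) - F(2) = - \frac{49 \log{\left(3 \right)}}{18} - \frac{5 \log{\left(\frac{5}{2} \right)}}{2} - \frac{41 \sqrt{2} \operatorname{atan}{\left(\sqrt{2} \right)}}{72} - \frac{\log{\left(\frac{33}{4} \right)}}{9} + \frac{19}{252} + \frac{\log{\left(6 \right)}}{9} + \frac{41 \sqrt{2} \operatorname{atan}{\left(\frac{5 \sqrt{2}}{4} \right)}}{72} + \frac{5 \log{\left(2 \right)}}{2} + \frac{49 \log{\left(\frac{7}{2} \right)}}{18}.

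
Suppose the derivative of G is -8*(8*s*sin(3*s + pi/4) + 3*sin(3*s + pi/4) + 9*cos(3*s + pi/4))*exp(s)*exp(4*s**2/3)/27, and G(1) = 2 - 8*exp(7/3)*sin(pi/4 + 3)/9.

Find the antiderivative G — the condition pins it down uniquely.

G(s) = 2 - 8*exp(-2*s)*exp(4*s**2/3 + 3*s)*sin(3*s + pi/4)/9

Since d/ds undoes antidifferentiation here, G(s) must give back the stated G'(s).
A general antiderivative is -8*exp(-2*s)*exp(4*s**2/3 + 3*s)*sin(3*s + pi/4)/9 + C.
The condition gives C = 2 - 8*exp(7/3)*sin(pi/4 + 3)/9 - (-8*exp(7/3)*sin(pi/4 + 3)/9) = 2.
So G(s) = 2 - 8*exp(-2*s)*exp(4*s**2/3 + 3*s)*sin(3*s + pi/4)/9.
Check: d/ds[2 - 8*exp(-2*s)*exp(4*s**2/3 + 3*s)*sin(3*s + pi/4)/9] = -64*s*exp(s)*exp(4*s**2/3)*sin(3*s + pi/4)/27 - 8*exp(s)*exp(4*s**2/3)*sin(3*s + pi/4)/9 - 8*exp(s)*exp(4*s**2/3)*cos(3*s + pi/4)/3, which equals G'(s).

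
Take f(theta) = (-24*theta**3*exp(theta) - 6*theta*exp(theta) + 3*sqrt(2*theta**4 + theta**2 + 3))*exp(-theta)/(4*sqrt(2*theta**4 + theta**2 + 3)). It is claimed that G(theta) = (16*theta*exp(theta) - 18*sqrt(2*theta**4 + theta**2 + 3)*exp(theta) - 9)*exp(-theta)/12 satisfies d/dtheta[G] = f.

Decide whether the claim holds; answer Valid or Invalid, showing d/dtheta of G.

Invalid: d/dtheta[G] - f = 4/3, which is not 0.

d/dtheta[G] = (-72*theta**3*exp(theta) - 18*theta*exp(theta) + 16*sqrt(2*theta**4 + theta**2 + 3)*exp(theta) + 9*sqrt(2*theta**4 + theta**2 + 3))*exp(-theta)/(12*sqrt(2*theta**4 + theta**2 + 3))
d/dtheta[G] - f(theta) = 4/3 != 0.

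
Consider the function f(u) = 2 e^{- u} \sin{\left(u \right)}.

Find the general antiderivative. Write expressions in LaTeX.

Since d/du undoes antidifferentiation here, F'(u) = f(u) is required of F(u).
Check: d/du[- e^{- u} \sin{\left(u \right)} - e^{- u} \cos{\left(u \right)}] = 2 e^{- u} \sin{\left(u \right)} = f(u).

F(u) = - e^{- u} \sin{\left(u \right)} - e^{- u} \cos{\left(u \right)} + C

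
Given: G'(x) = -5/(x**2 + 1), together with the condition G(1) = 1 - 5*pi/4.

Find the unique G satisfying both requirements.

G(x) = 1 - 5*atan(x)

A first test for any G(x): its x-derivative must equal the given G'(x).
A general antiderivative is -5*atan(x) + C.
The condition gives C = 1 - 5*pi/4 - (-5*pi/4) = 1.
So G(x) = 1 - 5*atan(x).
Check: d/dx[1 - 5*atan(x)] = -5/(x**2 + 1) = G'(x).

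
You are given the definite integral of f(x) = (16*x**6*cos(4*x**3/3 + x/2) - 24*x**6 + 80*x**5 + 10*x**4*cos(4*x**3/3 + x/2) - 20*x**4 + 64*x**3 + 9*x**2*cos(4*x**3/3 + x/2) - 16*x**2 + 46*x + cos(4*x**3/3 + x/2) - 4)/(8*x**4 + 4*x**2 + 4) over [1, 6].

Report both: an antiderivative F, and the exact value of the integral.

Antiderivative: F(x) = -x**3 + 5*x**2 - x + 3*log(2*x**4 + x**2 + 1)/4 + sin(4*x**3/3 + x/2)/2; value = -45 - 3*log(4)/4 - sin(11/6)/2 + sin(291)/2 + 3*log(2629)/4

A candidate is checked by its d/dx: the result must match f(x).
F(x) = -x**3 + 5*x**2 - x + 3*log(2*x**4 + x**2 + 1)/4 + sin(4*x**3/3 + x/2)/2 is an antiderivative of f.
Check: d/dx[-x**3 + 5*x**2 - x + 3*log(2*x**4 + x**2 + 1)/4 + sin(4*x**3/3 + x/2)/2] = (16*x**6*cos(4*x**3/3 + x/2) - 24*x**6 + 80*x**5 + 10*x**4*cos(4*x**3/3 + x/2) - 20*x**4 + 64*x**3 + 9*x**2*cos(4*x**3/3 + x/2) - 16*x**2 + 46*x + cos(4*x**3/3 + x/2) - 4)/(8*x**4 + 4*x**2 + 4) = f(x).
F(6) = -42 + sin(291)/2 + 3*log(2629)/4; F(1) = sin(11/6)/2 + 3*log(4)/4 + 3.
Integral = F(6) - F(1) = -45 - 3*log(4)/4 - sin(11/6)/2 + sin(291)/2 + 3*log(2629)/4.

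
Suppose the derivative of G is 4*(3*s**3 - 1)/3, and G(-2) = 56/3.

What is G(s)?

Recover the given G'(s) by differentiating a candidate G(s); any mismatch rules it out.
A general antiderivative is s**4 - 4*s/3 + C.
The condition gives C = 56/3 - (56/3) = 0.
So G(s) = s**4 - 4*s/3.
Check: d/ds[s**4 - 4*s/3] = 4*s**3 - 4/3, which equals G'(s).

G(s) = s**4 - 4*s/3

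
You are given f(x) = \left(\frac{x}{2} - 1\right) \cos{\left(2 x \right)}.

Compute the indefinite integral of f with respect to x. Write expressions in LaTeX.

An antiderivative F(x) passes only if d/dx[F] lands on f(x) exactly.
Check: d/dx[\frac{x \sin{\left(2 x \right)}}{4} - \frac{\sin{\left(2 x \right)}}{2} + \frac{\cos{\left(2 x \right)}}{8}] = \frac{x \cos{\left(2 x \right)}}{2} - \cos{\left(2 x \right)}, which equals f(x).

F(x) = \frac{x \sin{\left(2 x \right)}}{4} - \frac{\sin{\left(2 x \right)}}{2} + \frac{\cos{\left(2 x \right)}}{8} + C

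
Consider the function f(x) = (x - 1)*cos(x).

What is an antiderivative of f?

An antiderivative is F(x) = x*sin(x) - sin(x) + cos(x).

Whatever form F(x) takes, F'(x) = f(x) is non-negotiable.
Check: d/dx[x*sin(x) - sin(x) + cos(x)] = x*cos(x) - cos(x), which equals f(x).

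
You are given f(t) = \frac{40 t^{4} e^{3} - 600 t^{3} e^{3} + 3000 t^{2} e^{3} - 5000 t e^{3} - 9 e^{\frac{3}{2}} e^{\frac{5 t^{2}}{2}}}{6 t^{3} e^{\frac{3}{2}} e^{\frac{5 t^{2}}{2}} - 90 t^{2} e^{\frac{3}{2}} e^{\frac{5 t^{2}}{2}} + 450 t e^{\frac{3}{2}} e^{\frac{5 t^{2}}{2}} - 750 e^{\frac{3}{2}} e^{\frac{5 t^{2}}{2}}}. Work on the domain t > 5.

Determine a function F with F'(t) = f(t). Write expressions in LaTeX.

An antiderivative is F(t) = \frac{- 16 t^{2} + 160 t + \frac{9 e^{\frac{5 t^{2}}{2}}}{e^{\frac{3}{2}}} - 400}{\frac{12 t^{2} e^{\frac{5 t^{2}}{2}}}{e^{\frac{3}{2}}} - \frac{120 t e^{\frac{5 t^{2}}{2}}}{e^{\frac{3}{2}}} + \frac{300 e^{\frac{5 t^{2}}{2}}}{e^{\frac{3}{2}}}}.

Recover f(t) by differentiating a candidate F(t); any mismatch rules it out.
Check: d/dt[\frac{- 16 t^{2} + 160 t + \frac{9 e^{\frac{5 t^{2}}{2}}}{e^{\frac{3}{2}}} - 400}{\frac{12 t^{2} e^{\frac{5 t^{2}}{2}}}{e^{\frac{3}{2}}} - \frac{120 t e^{\frac{5 t^{2}}{2}}}{e^{\frac{3}{2}}} + \frac{300 e^{\frac{5 t^{2}}{2}}}{e^{\frac{3}{2}}}}] = \frac{40 t^{4} e^{\frac{9}{2}} - 600 t^{3} e^{\frac{9}{2}} + 3000 t^{2} e^{\frac{9}{2}} - 5000 t e^{\frac{9}{2}} - 9 e^{3} e^{\frac{5 t^{2}}{2}}}{6 t^{3} e^{3} e^{\frac{5 t^{2}}{2}} - 90 t^{2} e^{3} e^{\frac{5 t^{2}}{2}} + 450 t e^{3} e^{\frac{5 t^{2}}{2}} - 750 e^{3} e^{\frac{5 t^{2}}{2}}}, which equals f(t).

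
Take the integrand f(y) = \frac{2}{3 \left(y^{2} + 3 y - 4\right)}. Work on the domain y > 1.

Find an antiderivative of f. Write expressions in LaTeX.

An antiderivative is F(y) = \frac{2 \log{\left(y - 1 \right)}}{15} - \frac{2 \log{\left(y + 4 \right)}}{15}.

The denominator factors as 3 \left(y - 1\right) \left(y + 4\right); partial fractions split f into directly integrable pieces: - \frac{2}{15 \left(y + 4\right)} + \frac{2}{15 \left(y - 1\right)}.
Check: d/dy[\frac{2 \log{\left(y - 1 \right)}}{15} - \frac{2 \log{\left(y + 4 \right)}}{15}] = \frac{2}{3 y^{2} + 9 y - 12}, which equals f(y).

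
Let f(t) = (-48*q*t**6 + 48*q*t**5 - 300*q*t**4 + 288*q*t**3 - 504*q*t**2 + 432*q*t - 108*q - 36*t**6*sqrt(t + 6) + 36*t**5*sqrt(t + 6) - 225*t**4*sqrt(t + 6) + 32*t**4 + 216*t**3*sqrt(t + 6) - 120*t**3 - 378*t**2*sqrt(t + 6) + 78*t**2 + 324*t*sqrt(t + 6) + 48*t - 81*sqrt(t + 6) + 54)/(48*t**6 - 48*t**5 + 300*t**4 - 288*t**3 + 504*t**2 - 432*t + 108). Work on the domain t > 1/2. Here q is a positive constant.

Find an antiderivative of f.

Any candidate F(t) must reproduce f(t) exactly when differentiated.
Check: d/dt[(-6*q*t*(2*t - 1)*(t**2 + 3) - 2*t**2 + 3*(2 - t)*(2*t - 1) - 3*(t + 6)**(3/2)*(2*t - 1)*(t**2 + 3) - 6)/(6*(2*t - 1)*(t**2 + 3))] = (-48*q*t**6 + 48*q*t**5 - 300*q*t**4 + 288*q*t**3 - 504*q*t**2 + 432*q*t - 108*q - 36*t**6*sqrt(t + 6) + 36*t**5*sqrt(t + 6) - 225*t**4*sqrt(t + 6) + 32*t**4 + 216*t**3*sqrt(t + 6) - 120*t**3 - 378*t**2*sqrt(t + 6) + 78*t**2 + 324*t*sqrt(t + 6) + 48*t - 81*sqrt(t + 6) + 54)/(48*t**6 - 48*t**5 + 300*t**4 - 288*t**3 + 504*t**2 - 432*t + 108) = f(t).

An antiderivative is F(t) = (-6*q*t*(2*t - 1)*(t**2 + 3) - 2*t**2 + 3*(2 - t)*(2*t - 1) - 3*(t + 6)**(3/2)*(2*t - 1)*(t**2 + 3) - 6)/(6*(2*t - 1)*(t**2 + 3)).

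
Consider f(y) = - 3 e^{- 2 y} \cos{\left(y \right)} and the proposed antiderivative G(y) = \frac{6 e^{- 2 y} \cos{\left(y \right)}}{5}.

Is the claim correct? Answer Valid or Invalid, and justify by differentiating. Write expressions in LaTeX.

Invalid: d/dy[G] - f = \frac{\left(- 6 \sin{\left(y \right)} + 3 \cos{\left(y \right)}\right) e^{- 2 y}}{5}, which is not 0.

d/dy[G] = \frac{\left(- 6 \sin{\left(y \right)} - 12 \cos{\left(y \right)}\right) e^{- 2 y}}{5}
d/dy[G] - f(y) = \frac{\left(- 6 \sin{\left(y \right)} + 3 \cos{\left(y \right)}\right) e^{- 2 y}}{5} != 0.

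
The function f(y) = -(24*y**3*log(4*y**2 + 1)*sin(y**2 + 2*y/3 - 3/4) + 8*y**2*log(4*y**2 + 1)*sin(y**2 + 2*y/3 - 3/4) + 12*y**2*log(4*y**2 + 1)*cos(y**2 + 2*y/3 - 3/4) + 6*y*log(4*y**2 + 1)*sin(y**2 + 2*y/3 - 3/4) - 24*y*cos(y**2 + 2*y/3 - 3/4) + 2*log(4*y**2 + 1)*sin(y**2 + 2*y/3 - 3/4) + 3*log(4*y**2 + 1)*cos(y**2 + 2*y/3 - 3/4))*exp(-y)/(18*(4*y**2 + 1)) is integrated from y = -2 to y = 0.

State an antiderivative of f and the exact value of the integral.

Antiderivative: F(y) = exp(-y)*log(4*y**2 + 1)*cos(y**2 + 2*y/3 - 3/4)/6; value = -exp(2)*log(17)*cos(23/12)/6

Check any antiderivative F(y) by computing F'(y) and comparing it with f(y).
F(y) = exp(-y)*log(4*y**2 + 1)*cos(y**2 + 2*y/3 - 3/4)/6 is an antiderivative of f.
Check: d/dy[exp(-y)*log(4*y**2 + 1)*cos(y**2 + 2*y/3 - 3/4)/6] = (-24*y**3*log(4*y**2 + 1)*sin(y**2 + 2*y/3 - 3/4) - 8*y**2*log(4*y**2 + 1)*sin(y**2 + 2*y/3 - 3/4) - 12*y**2*log(4*y**2 + 1)*cos(y**2 + 2*y/3 - 3/4) - 6*y*log(4*y**2 + 1)*sin(y**2 + 2*y/3 - 3/4) + 24*y*cos(y**2 + 2*y/3 - 3/4) - 2*log(4*y**2 + 1)*sin(y**2 + 2*y/3 - 3/4) - 3*log(4*y**2 + 1)*cos(y**2 + 2*y/3 - 3/4))/(72*y**2*exp(y) + 18*exp(y)), which equals f(y).
F(0) = 0; F(-2) = exp(2)*log(17)*cos(23/12)/6.
Integral = F(0) - F(-2) = -exp(2)*log(17)*cos(23/12)/6.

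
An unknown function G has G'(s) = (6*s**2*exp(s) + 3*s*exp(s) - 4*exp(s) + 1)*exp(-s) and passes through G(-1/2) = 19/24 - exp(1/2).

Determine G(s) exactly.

G(s) = 2*s**3 + 3*s**2/2 - 4*s - 4/3 - exp(-s)

For G(s) to be correct, d/ds[G] must agree with the stated G'(s) identically.
A general antiderivative is 2*s**3 + 3*s**2/2 - 4*s - 4/3 - exp(-s) + C.
The condition gives C = 19/24 - exp(1/2) - (19/24 - exp(1/2)) = 0.
So G(s) = 2*s**3 + 3*s**2/2 - 4*s - 4/3 - exp(-s).
Check: d/ds[2*s**3 + 3*s**2/2 - 4*s - 4/3 - exp(-s)] = (6*s**2*exp(s) + 3*s*exp(s) - 4*exp(s) + 1)*exp(-s) = G'(s).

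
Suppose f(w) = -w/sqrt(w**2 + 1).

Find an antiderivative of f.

An antiderivative is F(w) = -sqrt(w**2 + 1).

f matches the chain-rule pattern g'(h)*h' with inner function h(w) = w**2 + 1; substituting u = h(w) collapses the integral.
Check: d/dw[-sqrt(w**2 + 1)] = -w/sqrt(w**2 + 1) = f(w).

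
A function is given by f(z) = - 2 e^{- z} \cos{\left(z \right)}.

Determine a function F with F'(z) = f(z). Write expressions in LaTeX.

An antiderivative is F(z) = \left(- \sin{\left(z \right)} + \cos{\left(z \right)}\right) e^{- z}.

Any candidate F(z) must reproduce f(z) exactly when differentiated.
Check: d/dz[\left(- \sin{\left(z \right)} + \cos{\left(z \right)}\right) e^{- z}] = - 2 e^{- z} \cos{\left(z \right)} = f(z).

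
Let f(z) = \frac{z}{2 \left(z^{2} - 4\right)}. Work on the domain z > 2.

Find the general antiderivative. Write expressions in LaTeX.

Factor the denominator (2 \left(z - 2\right) \left(z + 2\right)) and decompose: f = \frac{1}{4 \left(z + 2\right)} + \frac{1}{4 \left(z - 2\right)}; each piece integrates to a log, atan, or power term.
Check: d/dz[\frac{\log{\left(z^{2} - 4 \right)}}{4}] = \frac{z}{2 z^{2} - 8}, which equals f(z).

F(z) = \frac{\log{\left(z^{2} - 4 \right)}}{4} + C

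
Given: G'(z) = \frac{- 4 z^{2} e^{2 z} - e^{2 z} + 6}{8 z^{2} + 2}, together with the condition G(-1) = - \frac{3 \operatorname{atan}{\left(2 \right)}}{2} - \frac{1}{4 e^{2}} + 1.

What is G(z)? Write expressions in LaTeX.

G(z) = \frac{- e^{2 z} + 6 \operatorname{atan}{\left(2 z \right)} + 4}{4}

The proposed G(z) is checked by its d/dz: the result must match the given G'(z).
A general antiderivative is - \frac{e^{2 z}}{4} + \frac{3 \operatorname{atan}{\left(2 z \right)}}{2} + C.
The condition gives C = - \frac{3 \operatorname{atan}{\left(2 \right)}}{2} - \frac{1}{4 e^{2}} + 1 - (- \frac{3 \operatorname{atan}{\left(2 \right)}}{2} - \frac{1}{4 e^{2}}) = 1.
So G(z) = \frac{- e^{2 z} + 6 \operatorname{atan}{\left(2 z \right)} + 4}{4}.
Check: d/dz[\frac{- e^{2 z} + 6 \operatorname{atan}{\left(2 z \right)} + 4}{4}] = \frac{- 4 z^{2} e^{2 z} - e^{2 z} + 6}{8 z^{2} + 2} = G'(z).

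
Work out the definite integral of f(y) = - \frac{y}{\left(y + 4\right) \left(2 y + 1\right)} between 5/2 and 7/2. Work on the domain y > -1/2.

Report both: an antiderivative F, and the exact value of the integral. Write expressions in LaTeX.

Antiderivative: F(y) = \frac{\log{\left(y + \frac{1}{2} \right)}}{14} - \frac{4 \log{\left(y + 4 \right)}}{7}; value = - \frac{4 \log{\left(\frac{15}{2} \right)}}{7} - \frac{\log{\left(3 \right)}}{14} + \frac{\log{\left(4 \right)}}{14} + \frac{4 \log{\left(\frac{13}{2} \right)}}{7}

Factor the denominator (\left(y + 4\right) \left(2 y + 1\right)) and decompose: f = \frac{1}{7 \left(2 y + 1\right)} - \frac{4}{7 \left(y + 4\right)}; each piece integrates to a log, atan, or power term.
F(y) = \frac{\log{\left(y + \frac{1}{2} \right)}}{14} - \frac{4 \log{\left(y + 4 \right)}}{7} is an antiderivative of f.
Check: d/dy[\frac{\log{\left(y + \frac{1}{2} \right)}}{14} - \frac{4 \log{\left(y + 4 \right)}}{7}] = - \frac{y}{2 y^{2} + 9 y + 4}, which equals f(y).
F(7/2) = - \frac{4 \log{\left(\frac{15}{2} \right)}}{7} + \frac{\log{\left(4 \right)}}{14}; F(5/2) = - \frac{4 \log{\left(\frac{13}{2} \right)}}{7} + \frac{\log{\left(3 \right)}}{14}.
Integral = F(7/2) - F(5/2) = - \frac{4 \log{\left(\frac{15}{2} \right)}}{7} - \frac{\log{\left(3 \right)}}{14} + \frac{\log{\left(4 \right)}}{14} + \frac{4 \log{\left(\frac{13}{2} \right)}}{7}.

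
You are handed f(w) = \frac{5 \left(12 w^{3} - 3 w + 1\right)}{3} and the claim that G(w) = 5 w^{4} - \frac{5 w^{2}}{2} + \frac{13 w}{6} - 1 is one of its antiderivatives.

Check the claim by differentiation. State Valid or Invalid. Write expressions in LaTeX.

Invalid: d/dw[G] - f = \frac{1}{2}, which is not 0.

d/dw[G] = 20 w^{3} - 5 w + \frac{13}{6}
d/dw[G] - f(w) = \frac{1}{2} != 0.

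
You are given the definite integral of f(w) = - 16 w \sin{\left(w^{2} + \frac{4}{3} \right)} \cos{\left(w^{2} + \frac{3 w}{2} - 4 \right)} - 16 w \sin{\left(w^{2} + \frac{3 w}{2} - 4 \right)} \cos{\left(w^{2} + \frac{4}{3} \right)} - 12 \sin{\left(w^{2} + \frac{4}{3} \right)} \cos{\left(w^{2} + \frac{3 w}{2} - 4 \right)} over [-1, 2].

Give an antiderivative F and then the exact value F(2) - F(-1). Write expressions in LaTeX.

Antiderivative: F(w) = - 8 \sin{\left(w^{2} + \frac{4}{3} \right)} \sin{\left(w^{2} + \frac{3 w}{2} - 4 \right)}; value = - 8 \sin{\left(3 \right)} \sin{\left(\frac{16}{3} \right)} - 8 \sin{\left(\frac{7}{3} \right)} \sin{\left(\frac{9}{2} \right)}

f has the shape u'v + uv' for u = - 8 \sin{\left(w^{2} + \frac{4}{3} \right)} and v = \sin{\left(w^{2} + \frac{3 w}{2} - 4 \right)} — it is the derivative of the product u*v.
F(w) = - 8 \sin{\left(w^{2} + \frac{4}{3} \right)} \sin{\left(w^{2} + \frac{3 w}{2} - 4 \right)} is an antiderivative of f.
Check: d/dw[- 8 \sin{\left(w^{2} + \frac{4}{3} \right)} \sin{\left(w^{2} + \frac{3 w}{2} - 4 \right)}] = - 16 w \sin{\left(w^{2} + \frac{4}{3} \right)} \cos{\left(w^{2} + \frac{3 w}{2} - 4 \right)} - 16 w \sin{\left(w^{2} + \frac{3 w}{2} - 4 \right)} \cos{\left(w^{2} + \frac{4}{3} \right)} - 12 \sin{\left(w^{2} + \frac{4}{3} \right)} \cos{\left(w^{2} + \frac{3 w}{2} - 4 \right)} = f(w).
F(2) = - 8 \sin{\left(3 \right)} \sin{\left(\frac{16}{3} \right)}; F(-1) = 8 \sin{\left(\frac{7}{3} \right)} \sin{\left(\frac{9}{2} \right)}.
Integral = F(2) - F(-1) = - 8 \sin{\left(3 \right)} \sin{\left(\frac{16}{3} \right)} - 8 \sin{\left(\frac{7}{3} \right)} \sin{\left(\frac{9}{2} \right)}.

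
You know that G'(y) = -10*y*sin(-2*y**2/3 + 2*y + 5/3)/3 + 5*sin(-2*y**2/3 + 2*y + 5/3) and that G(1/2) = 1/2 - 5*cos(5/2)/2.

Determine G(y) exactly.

G(y) = 1/2 - 5*cos(-2*y**2/3 + 2*y + 5/3)/2

The substitution u = -2*y**2/3 + 2*y + 5/3 works: G'(y) is exactly (dG/du)*(du/dy) for that inner function.
A general antiderivative is -5*cos(-2*y**2/3 + 2*y + 5/3)/2 + C.
The condition gives C = 1/2 - 5*cos(5/2)/2 - (-5*cos(5/2)/2) = 1/2.
So G(y) = 1/2 - 5*cos(-2*y**2/3 + 2*y + 5/3)/2.
Check: d/dy[1/2 - 5*cos(-2*y**2/3 + 2*y + 5/3)/2] = -10*y*sin(-2*y**2/3 + 2*y + 5/3)/3 + 5*sin(-2*y**2/3 + 2*y + 5/3) = G'(y).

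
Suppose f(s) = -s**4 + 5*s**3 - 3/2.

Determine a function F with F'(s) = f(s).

An antiderivative is F(s) = -s**5/5 + 5*s**4/4 - 3*s/2.

The integrand splits into summands that can be handled one at a time.
Check: d/ds[-s**5/5 + 5*s**4/4 - 3*s/2] = -s**4 + 5*s**3 - 3/2 = f(s).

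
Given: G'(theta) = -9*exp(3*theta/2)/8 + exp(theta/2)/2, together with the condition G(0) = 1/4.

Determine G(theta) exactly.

The integrand splits into summands that can be handled one at a time.
A general antiderivative is -3*exp(3*theta/2)/4 + exp(theta/2) + C.
The condition gives C = 1/4 - (1/4) = 0.
So G(theta) = -3*exp(3*theta/2)/4 + exp(theta/2).
Check: d/dtheta[-3*exp(3*theta/2)/4 + exp(theta/2)] = -9*exp(3*theta/2)/8 + exp(theta/2)/2 = G'(theta).

G(theta) = -3*exp(3*theta/2)/4 + exp(theta/2)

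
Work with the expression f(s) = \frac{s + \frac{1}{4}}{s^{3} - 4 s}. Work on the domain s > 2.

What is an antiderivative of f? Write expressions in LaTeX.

The denominator factors as 4 s \left(s - 2\right) \left(s + 2\right); partial fractions split f into directly integrable pieces: - \frac{7}{32 \left(s + 2\right)} + \frac{9}{32 \left(s - 2\right)} - \frac{1}{16 s}.
Check: d/ds[- \frac{2 \log{\left(s \right)} - 9 \log{\left(s - 2 \right)} + 7 \log{\left(s + 2 \right)}}{32}] = \frac{4 s + 1}{4 s^{3} - 16 s}, which equals f(s).

An antiderivative is F(s) = - \frac{2 \log{\left(s \right)} - 9 \log{\left(s - 2 \right)} + 7 \log{\left(s + 2 \right)}}{32}.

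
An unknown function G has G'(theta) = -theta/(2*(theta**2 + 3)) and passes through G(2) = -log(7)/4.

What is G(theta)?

G(theta) = -log(theta**2 + 3)/4

The substitution u = theta**2 + 3 works: G'(theta) is exactly (dG/du)*(du/dtheta) for that inner function.
A general antiderivative is -log(theta**2 + 3)/4 + C.
The condition gives C = -log(7)/4 - (-log(7)/4) = 0.
So G(theta) = -log(theta**2 + 3)/4.
Check: d/dtheta[-log(theta**2 + 3)/4] = -theta/(2*theta**2 + 6), which equals G'(theta).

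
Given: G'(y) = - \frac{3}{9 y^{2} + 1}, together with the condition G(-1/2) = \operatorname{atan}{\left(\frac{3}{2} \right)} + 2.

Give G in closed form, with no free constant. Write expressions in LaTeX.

G(y) = 2 - \operatorname{atan}{\left(3 y \right)}

Any candidate G(y) must reproduce the stated G'(y) exactly.
A general antiderivative is - \operatorname{atan}{\left(3 y \right)} + C.
The condition gives C = \operatorname{atan}{\left(\frac{3}{2} \right)} + 2 - (\operatorname{atan}{\left(\frac{3}{2} \right)}) = 2.
So G(y) = 2 - \operatorname{atan}{\left(3 y \right)}.
Check: d/dy[2 - \operatorname{atan}{\left(3 y \right)}] = - \frac{3}{9 y^{2} + 1} = G'(y).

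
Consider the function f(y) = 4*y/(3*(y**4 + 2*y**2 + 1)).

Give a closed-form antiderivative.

f matches the chain-rule pattern g'(h)*h' with inner function h(y) = 3*y**2/2 + 3/2; substituting u = h(y) collapses the integral.
Check: d/dy[-2/(3*(y**2 + 1))] = 4*y/(3*y**4 + 6*y**2 + 3), which equals f(y).

An antiderivative is F(y) = -2/(3*(y**2 + 1)).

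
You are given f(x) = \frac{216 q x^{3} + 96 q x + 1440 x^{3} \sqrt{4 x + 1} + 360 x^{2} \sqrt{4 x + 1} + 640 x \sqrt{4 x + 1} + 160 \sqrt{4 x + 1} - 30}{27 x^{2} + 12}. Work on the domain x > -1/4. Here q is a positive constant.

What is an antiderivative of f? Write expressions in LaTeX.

An antiderivative is F(x) = 4 q x^{2} + \frac{64 x^{2} \sqrt{4 x + 1}}{3} + \frac{32 x \sqrt{4 x + 1}}{3} + \frac{4 \sqrt{4 x + 1}}{3} - \frac{5 \operatorname{atan}{\left(\frac{3 x}{2} \right)}}{3}.

For F(x) to be correct the identity F'(x) - f(x) = 0 must hold.
Check: d/dx[4 q x^{2} + \frac{64 x^{2} \sqrt{4 x + 1}}{3} + \frac{32 x \sqrt{4 x + 1}}{3} + \frac{4 \sqrt{4 x + 1}}{3} - \frac{5 \operatorname{atan}{\left(\frac{3 x}{2} \right)}}{3}] = \frac{216 q x^{3} \sqrt{4 x + 1} + 96 q x \sqrt{4 x + 1} + 5760 x^{4} + 2880 x^{3} + 2920 x^{2} + 1280 x - 30 \sqrt{4 x + 1} + 160}{27 x^{2} \sqrt{4 x + 1} + 12 \sqrt{4 x + 1}}, which equals f(x).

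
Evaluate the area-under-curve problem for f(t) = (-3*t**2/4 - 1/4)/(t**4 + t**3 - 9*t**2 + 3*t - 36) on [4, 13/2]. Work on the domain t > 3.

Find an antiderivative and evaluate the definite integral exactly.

The denominator factors as 4*(t - 3)*(t + 4)*(t**2 + 3); partial fractions split f into directly integrable pieces: -(t + 15)/(114*(t**2 + 3)) + 7/(76*(t + 4)) - 1/(12*(t - 3)).
F(t) = -log(t - 3)/12 + 7*log(t + 4)/76 - log(t**2 + 3)/228 - 5*sqrt(3)*atan(sqrt(3)*t/3)/114 is an antiderivative of f.
Check: d/dt[-log(t - 3)/12 + 7*log(t + 4)/76 - log(t**2 + 3)/228 - 5*sqrt(3)*atan(sqrt(3)*t/3)/114] = (-3*t**2 - 1)/(4*t**4 + 4*t**3 - 36*t**2 + 12*t - 144), which equals f(t).
F(13/2) = -log(7/2)/12 - 5*sqrt(3)*atan(13*sqrt(3)/6)/114 - log(181/4)/228 + 7*log(21/2)/76; F(4) = -5*sqrt(3)*atan(4*sqrt(3)/3)/114 - log(19)/228 + 7*log(8)/76.
Integral = F(13/2) - F(4) = -7*log(8)/76 - log(7/2)/12 - 5*sqrt(3)*atan(13*sqrt(3)/6)/114 - log(181/4)/228 + log(19)/228 + 5*sqrt(3)*atan(4*sqrt(3)/3)/114 + 7*log(21/2)/76.

Antiderivative: F(t) = -log(t - 3)/12 + 7*log(t + 4)/76 - log(t**2 + 3)/228 - 5*sqrt(3)*atan(sqrt(3)*t/3)/114; value = -7*log(8)/76 - log(7/2)/12 - 5*sqrt(3)*atan(13*sqrt(3)/6)/114 - log(181/4)/228 + log(19)/228 + 5*sqrt(3)*atan(4*sqrt(3)/3)/114 + 7*log(21/2)/76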